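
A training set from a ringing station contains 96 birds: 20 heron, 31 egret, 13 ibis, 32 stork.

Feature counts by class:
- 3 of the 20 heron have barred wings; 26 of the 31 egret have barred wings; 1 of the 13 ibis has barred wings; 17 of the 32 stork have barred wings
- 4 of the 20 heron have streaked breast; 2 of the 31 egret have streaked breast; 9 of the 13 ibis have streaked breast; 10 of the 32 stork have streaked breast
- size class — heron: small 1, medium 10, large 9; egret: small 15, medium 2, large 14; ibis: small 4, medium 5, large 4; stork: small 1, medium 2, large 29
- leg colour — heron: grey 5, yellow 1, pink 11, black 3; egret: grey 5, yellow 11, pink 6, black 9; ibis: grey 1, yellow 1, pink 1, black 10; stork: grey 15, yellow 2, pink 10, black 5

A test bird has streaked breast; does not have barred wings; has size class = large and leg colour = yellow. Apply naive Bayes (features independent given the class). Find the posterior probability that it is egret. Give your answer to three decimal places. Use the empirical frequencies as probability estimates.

0.088

heron: (20/96) × (17/20) × (4/20) × (9/20) × (1/20) = 0.000796875
egret: (31/96) × (5/31) × (2/31) × (14/31) × (11/31) ≈ 0.000538474
ibis: (13/96) × (12/13) × (9/13) × (4/13) × (1/13) ≈ 0.00204825
stork: (32/96) × (15/32) × (10/32) × (29/32) × (2/32) = 0.002765655517578125
P(egret | x) = 0.000538474 / 0.006149254517578125 ≈ 0.088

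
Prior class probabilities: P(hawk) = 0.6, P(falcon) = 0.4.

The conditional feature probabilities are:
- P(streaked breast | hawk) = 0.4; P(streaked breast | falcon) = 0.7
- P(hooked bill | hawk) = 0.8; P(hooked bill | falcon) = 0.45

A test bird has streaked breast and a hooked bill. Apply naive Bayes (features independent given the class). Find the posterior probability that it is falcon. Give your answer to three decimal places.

0.396

hawk: 0.6 × 0.4 × 0.8 = 0.192
falcon: 0.4 × 0.7 × 0.45 = 0.126
P(falcon | x) = 0.126 / 0.318 ≈ 0.396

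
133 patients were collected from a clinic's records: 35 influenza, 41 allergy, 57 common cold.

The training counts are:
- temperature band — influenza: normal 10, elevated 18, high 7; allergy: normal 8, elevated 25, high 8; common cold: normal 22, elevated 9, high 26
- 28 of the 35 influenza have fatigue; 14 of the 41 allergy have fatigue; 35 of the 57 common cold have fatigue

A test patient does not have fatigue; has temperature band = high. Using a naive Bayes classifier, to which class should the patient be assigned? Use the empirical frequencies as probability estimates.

influenza: (35/133) × (7/35) × (7/35) ≈ 0.0105263
allergy: (41/133) × (8/41) × (27/41) ≈ 0.0396112
common cold: (57/133) × (26/57) × (22/57) ≈ 0.0754518
Highest score → common cold.

common cold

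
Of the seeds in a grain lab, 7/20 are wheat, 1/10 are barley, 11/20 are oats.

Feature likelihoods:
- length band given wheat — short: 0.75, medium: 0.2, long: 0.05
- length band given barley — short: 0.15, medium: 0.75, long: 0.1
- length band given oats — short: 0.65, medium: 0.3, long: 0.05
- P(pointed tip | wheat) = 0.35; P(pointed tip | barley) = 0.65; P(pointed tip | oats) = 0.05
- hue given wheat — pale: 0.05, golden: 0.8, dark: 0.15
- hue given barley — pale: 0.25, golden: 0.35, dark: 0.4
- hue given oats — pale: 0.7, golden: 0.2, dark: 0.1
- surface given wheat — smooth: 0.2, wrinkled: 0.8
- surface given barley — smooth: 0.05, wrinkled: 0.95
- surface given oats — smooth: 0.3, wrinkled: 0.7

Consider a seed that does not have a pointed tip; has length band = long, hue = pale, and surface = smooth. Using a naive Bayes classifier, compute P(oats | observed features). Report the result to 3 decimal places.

0.972

wheat: 0.35 × 0.05 × (1−0.35) × 0.05 × 0.2 = 0.00011375
barley: 0.1 × 0.1 × (1−0.65) × 0.25 × 0.05 = 0.00004375
oats: 0.55 × 0.05 × (1−0.05) × 0.7 × 0.3 = 0.00548625
P(oats | x) = 0.00548625 / 0.00564375 ≈ 0.972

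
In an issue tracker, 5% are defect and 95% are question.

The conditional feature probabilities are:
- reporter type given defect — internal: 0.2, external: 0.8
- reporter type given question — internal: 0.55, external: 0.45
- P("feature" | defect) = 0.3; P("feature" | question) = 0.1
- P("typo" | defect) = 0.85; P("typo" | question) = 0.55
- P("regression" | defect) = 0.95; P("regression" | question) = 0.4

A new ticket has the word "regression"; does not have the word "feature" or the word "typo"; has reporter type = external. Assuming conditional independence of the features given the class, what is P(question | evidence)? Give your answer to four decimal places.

0.9455

defect: 0.05 × 0.8 × (1−0.3) × (1−0.85) × 0.95 = 0.00399
question: 0.95 × 0.45 × (1−0.1) × (1−0.55) × 0.4 = 0.069255
P(question | x) = 0.069255 / 0.073245 ≈ 0.9455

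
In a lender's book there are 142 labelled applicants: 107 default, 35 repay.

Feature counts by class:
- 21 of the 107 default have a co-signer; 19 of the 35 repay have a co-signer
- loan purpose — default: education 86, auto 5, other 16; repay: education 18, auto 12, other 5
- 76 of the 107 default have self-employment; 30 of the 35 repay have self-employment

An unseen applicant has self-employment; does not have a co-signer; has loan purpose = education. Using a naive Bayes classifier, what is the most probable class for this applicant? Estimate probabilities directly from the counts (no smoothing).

default

default: (107/142) × (86/107) × (86/107) × (76/107) ≈ 0.345744
repay: (35/142) × (16/35) × (18/35) × (30/35) ≈ 0.0496694
Highest score → default.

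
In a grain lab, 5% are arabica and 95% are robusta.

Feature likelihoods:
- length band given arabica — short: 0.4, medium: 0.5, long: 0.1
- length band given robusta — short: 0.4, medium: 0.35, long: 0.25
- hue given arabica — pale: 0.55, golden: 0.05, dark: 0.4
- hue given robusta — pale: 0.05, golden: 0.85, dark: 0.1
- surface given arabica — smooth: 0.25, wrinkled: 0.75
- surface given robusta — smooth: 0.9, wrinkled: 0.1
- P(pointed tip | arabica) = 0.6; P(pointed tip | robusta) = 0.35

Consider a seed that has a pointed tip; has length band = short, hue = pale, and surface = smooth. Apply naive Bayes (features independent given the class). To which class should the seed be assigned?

robusta

arabica: 0.05 × 0.4 × 0.55 × 0.25 × 0.6 = 0.00165
robusta: 0.95 × 0.4 × 0.05 × 0.9 × 0.35 = 0.005985
Highest score → robusta.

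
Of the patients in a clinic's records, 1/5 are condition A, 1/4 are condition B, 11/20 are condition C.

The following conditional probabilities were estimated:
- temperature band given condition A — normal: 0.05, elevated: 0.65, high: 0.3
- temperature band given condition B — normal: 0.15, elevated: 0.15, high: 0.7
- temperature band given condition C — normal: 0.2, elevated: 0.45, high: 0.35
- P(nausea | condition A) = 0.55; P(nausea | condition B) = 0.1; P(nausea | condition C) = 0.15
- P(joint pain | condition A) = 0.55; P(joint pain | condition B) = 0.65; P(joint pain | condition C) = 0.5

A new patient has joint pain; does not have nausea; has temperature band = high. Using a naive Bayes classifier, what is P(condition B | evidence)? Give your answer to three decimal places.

condition A: 0.2 × 0.3 × (1−0.55) × 0.55 = 0.01485
condition B: 0.25 × 0.7 × (1−0.1) × 0.65 = 0.102375
condition C: 0.55 × 0.35 × (1−0.15) × 0.5 = 0.0818125
P(condition B | x) = 0.102375 / 0.1990375 ≈ 0.514

0.514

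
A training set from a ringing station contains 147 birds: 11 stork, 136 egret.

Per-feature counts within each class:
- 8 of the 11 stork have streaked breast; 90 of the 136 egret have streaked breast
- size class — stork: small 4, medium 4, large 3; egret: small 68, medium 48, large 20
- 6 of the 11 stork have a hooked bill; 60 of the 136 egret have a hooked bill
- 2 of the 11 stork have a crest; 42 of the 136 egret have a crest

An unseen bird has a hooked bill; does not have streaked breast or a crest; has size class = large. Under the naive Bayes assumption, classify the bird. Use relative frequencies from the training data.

stork: (11/147) × (3/11) × (3/11) × (6/11) × (9/11) ≈ 0.00248394
egret: (136/147) × (46/136) × (20/136) × (60/136) × (94/136) ≈ 0.0140324
Highest score → egret.

egret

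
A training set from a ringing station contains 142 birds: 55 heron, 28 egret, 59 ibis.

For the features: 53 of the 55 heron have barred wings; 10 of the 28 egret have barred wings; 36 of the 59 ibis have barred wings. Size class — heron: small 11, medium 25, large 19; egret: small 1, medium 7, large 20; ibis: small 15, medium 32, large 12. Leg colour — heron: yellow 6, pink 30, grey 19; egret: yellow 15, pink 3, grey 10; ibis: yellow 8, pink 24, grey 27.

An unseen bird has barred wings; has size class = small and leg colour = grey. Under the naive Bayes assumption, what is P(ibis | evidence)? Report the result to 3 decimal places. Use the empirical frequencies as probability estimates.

heron: (55/142) × (53/55) × (11/55) × (19/55) ≈ 0.0257875
egret: (28/142) × (10/28) × (1/28) × (10/28) ≈ 0.000898247
ibis: (59/142) × (36/59) × (15/59) × (27/59) ≈ 0.0294961
P(ibis | x) = 0.0294961 / 0.056181847 ≈ 0.525

0.525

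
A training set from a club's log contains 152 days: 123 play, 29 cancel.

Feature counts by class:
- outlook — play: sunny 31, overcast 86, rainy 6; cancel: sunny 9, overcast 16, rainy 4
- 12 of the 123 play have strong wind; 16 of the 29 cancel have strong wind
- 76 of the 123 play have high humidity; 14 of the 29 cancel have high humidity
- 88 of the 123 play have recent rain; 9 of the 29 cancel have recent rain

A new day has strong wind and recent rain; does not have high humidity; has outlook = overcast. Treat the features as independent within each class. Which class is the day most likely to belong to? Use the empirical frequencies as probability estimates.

play

play: (123/152) × (86/123) × (12/123) × (47/123) × (88/123) ≈ 0.0150904
cancel: (29/152) × (16/29) × (16/29) × (15/29) × (9/29) ≈ 0.00932258
Highest score → play.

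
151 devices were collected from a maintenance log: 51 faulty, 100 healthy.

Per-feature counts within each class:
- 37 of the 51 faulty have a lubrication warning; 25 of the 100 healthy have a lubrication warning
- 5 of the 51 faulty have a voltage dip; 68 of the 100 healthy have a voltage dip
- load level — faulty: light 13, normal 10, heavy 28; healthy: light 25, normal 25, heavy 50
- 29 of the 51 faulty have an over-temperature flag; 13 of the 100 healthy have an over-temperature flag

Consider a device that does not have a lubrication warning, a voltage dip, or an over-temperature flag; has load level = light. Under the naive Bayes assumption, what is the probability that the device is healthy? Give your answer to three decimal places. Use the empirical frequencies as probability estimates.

faulty: (51/151) × (14/51) × (46/51) × (13/51) × (22/51) ≈ 0.00919527
healthy: (100/151) × (75/100) × (32/100) × (25/100) × (87/100) ≈ 0.0345695
P(healthy | x) = 0.0345695 / 0.04376477 ≈ 0.790

0.790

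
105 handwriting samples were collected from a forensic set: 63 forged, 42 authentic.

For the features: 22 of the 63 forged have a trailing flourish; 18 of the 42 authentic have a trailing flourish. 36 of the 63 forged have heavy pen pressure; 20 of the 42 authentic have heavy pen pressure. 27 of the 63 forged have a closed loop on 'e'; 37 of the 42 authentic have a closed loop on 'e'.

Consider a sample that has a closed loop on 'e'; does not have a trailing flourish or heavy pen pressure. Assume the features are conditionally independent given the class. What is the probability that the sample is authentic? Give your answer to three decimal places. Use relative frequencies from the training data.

forged: (63/105) × (41/63) × (27/63) × (27/63) ≈ 0.0717201
authentic: (42/105) × (24/42) × (22/42) × (37/42) ≈ 0.105475
P(authentic | x) = 0.105475 / 0.1771951 ≈ 0.595

0.595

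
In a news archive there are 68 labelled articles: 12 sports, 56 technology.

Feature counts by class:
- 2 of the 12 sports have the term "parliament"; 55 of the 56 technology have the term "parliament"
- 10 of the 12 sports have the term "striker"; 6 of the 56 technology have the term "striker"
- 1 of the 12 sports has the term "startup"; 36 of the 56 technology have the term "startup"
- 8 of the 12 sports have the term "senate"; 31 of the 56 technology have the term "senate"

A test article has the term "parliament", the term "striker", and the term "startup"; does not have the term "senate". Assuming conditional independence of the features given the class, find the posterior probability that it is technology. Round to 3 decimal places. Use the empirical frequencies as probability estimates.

sports: (12/68) × (2/12) × (10/12) × (1/12) × (4/12) ≈ 0.000680828
technology: (56/68) × (55/56) × (6/56) × (36/56) × (25/56) ≈ 0.0248704
P(technology | x) = 0.0248704 / 0.025551228 ≈ 0.973

0.973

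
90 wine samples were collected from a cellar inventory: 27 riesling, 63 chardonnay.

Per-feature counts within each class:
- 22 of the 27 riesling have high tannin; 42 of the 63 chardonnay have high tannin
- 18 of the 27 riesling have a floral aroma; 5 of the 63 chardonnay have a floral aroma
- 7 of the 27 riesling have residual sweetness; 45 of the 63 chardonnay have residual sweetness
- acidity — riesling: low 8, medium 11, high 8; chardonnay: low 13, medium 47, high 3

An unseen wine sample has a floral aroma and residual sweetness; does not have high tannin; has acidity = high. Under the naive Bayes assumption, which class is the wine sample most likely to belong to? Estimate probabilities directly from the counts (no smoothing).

riesling

riesling: (27/90) × (5/27) × (18/27) × (7/27) × (8/27) ≈ 0.00284509
chardonnay: (63/90) × (21/63) × (5/63) × (45/63) × (3/63) ≈ 0.000629882
Highest score → riesling.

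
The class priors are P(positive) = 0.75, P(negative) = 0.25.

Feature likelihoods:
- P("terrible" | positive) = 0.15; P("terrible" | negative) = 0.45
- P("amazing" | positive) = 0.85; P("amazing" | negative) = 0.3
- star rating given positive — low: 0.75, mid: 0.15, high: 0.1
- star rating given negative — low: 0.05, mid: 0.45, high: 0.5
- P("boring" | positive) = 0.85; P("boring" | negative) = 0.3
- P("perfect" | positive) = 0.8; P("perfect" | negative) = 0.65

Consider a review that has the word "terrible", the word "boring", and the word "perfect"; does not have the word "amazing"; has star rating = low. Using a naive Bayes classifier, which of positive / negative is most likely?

positive

positive: 0.75 × 0.15 × (1−0.85) × 0.75 × 0.85 × 0.8 = 0.00860625
negative: 0.25 × 0.45 × (1−0.3) × 0.05 × 0.3 × 0.65 = 0.0007678125
Highest score → positive.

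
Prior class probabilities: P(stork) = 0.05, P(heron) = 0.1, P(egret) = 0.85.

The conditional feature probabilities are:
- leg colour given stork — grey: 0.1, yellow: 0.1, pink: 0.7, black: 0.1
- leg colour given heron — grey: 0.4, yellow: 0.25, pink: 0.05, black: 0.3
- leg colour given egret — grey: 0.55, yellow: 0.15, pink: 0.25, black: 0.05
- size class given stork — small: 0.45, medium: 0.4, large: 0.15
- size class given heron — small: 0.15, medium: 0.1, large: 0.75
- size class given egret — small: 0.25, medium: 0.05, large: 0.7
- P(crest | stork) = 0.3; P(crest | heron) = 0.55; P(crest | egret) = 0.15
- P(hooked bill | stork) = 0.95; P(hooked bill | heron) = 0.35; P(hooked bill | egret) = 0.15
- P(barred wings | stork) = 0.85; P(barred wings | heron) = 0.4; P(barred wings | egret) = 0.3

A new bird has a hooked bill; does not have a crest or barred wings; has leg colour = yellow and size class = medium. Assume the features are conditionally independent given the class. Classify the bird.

egret

stork: 0.05 × 0.1 × 0.4 × (1−0.3) × 0.95 × (1−0.85) = 0.0001995
heron: 0.1 × 0.25 × 0.1 × (1−0.55) × 0.35 × (1−0.4) = 0.00023625
egret: 0.85 × 0.15 × 0.05 × (1−0.15) × 0.15 × (1−0.3) = 0.00056896875
Highest score → egret.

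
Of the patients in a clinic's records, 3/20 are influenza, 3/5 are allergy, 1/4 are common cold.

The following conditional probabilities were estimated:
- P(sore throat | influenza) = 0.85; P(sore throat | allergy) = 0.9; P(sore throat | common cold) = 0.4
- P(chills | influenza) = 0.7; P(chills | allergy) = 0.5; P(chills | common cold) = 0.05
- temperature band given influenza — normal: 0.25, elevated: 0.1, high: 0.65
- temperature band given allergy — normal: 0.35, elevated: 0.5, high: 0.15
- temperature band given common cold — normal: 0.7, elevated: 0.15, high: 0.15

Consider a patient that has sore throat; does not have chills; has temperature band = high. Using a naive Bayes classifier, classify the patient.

allergy

influenza: 0.15 × 0.85 × (1−0.7) × 0.65 = 0.0248625
allergy: 0.6 × 0.9 × (1−0.5) × 0.15 = 0.0405
common cold: 0.25 × 0.4 × (1−0.05) × 0.15 = 0.01425
Highest score → allergy.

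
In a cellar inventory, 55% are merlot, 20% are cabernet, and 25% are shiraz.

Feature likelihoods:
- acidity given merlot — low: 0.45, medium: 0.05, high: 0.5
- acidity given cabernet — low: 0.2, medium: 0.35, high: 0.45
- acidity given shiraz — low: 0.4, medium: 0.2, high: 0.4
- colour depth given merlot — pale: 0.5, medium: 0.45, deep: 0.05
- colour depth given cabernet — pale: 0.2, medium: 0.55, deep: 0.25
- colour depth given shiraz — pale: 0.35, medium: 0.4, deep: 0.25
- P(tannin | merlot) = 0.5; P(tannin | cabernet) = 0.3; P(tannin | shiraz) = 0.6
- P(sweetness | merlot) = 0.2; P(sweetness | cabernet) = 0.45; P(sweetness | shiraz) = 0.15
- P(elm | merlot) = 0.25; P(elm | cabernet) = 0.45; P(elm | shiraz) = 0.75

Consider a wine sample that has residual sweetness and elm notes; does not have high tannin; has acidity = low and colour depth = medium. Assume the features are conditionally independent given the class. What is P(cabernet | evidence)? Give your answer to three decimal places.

0.405

merlot: 0.55 × 0.45 × 0.45 × (1−0.5) × 0.2 × 0.25 = 0.002784375
cabernet: 0.2 × 0.2 × 0.55 × (1−0.3) × 0.45 × 0.45 = 0.0031185
shiraz: 0.25 × 0.4 × 0.4 × (1−0.6) × 0.15 × 0.75 = 0.0018
P(cabernet | x) = 0.0031185 / 0.007702875 ≈ 0.405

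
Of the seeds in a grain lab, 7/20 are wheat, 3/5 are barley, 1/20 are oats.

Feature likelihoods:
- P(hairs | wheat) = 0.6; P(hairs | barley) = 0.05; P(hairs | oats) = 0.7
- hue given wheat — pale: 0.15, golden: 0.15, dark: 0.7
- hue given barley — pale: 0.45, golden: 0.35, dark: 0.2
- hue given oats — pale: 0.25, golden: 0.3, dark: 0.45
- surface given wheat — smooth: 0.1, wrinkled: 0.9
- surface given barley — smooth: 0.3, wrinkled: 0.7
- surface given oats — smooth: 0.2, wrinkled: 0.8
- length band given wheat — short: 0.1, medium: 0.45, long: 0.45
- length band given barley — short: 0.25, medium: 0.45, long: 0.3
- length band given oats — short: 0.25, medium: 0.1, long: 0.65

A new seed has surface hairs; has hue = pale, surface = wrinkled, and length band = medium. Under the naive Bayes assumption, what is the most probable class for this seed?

wheat

wheat: 0.35 × 0.6 × 0.15 × 0.9 × 0.45 = 0.0127575
barley: 0.6 × 0.05 × 0.45 × 0.7 × 0.45 = 0.0042525
oats: 0.05 × 0.7 × 0.25 × 0.8 × 0.1 = 0.0007
Highest score → wheat.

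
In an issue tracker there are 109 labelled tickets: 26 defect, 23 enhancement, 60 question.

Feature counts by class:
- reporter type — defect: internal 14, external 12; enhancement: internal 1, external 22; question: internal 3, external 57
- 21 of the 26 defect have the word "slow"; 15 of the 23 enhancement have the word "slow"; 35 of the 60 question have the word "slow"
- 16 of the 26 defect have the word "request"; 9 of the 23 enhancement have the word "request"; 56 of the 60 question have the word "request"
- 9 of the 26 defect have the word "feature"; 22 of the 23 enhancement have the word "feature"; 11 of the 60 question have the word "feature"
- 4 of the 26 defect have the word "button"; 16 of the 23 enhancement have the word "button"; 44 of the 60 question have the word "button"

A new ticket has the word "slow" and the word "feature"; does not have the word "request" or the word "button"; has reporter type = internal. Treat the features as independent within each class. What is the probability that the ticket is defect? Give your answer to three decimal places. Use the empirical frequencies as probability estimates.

0.913

defect: (26/109) × (14/26) × (21/26) × (10/26) × (9/26) × (22/26) ≈ 0.0116867
enhancement: (23/109) × (1/23) × (15/23) × (14/23) × (22/23) × (7/23) ≈ 0.00106024
question: (60/109) × (3/60) × (35/60) × (4/60) × (11/60) × (16/60) ≈ 0.0000523276
P(defect | x) = 0.0116867 / 0.0127992676 ≈ 0.913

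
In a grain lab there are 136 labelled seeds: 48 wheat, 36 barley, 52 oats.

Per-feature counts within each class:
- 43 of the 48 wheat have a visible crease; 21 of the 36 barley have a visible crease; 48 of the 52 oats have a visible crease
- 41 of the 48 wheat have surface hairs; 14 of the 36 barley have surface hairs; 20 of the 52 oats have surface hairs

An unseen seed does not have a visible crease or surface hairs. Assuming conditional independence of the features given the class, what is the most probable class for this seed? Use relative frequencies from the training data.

barley

wheat: (48/136) × (5/48) × (7/48) ≈ 0.00536152
barley: (36/136) × (15/36) × (22/36) ≈ 0.067402
oats: (52/136) × (4/52) × (32/52) ≈ 0.0180995
Highest score → barley.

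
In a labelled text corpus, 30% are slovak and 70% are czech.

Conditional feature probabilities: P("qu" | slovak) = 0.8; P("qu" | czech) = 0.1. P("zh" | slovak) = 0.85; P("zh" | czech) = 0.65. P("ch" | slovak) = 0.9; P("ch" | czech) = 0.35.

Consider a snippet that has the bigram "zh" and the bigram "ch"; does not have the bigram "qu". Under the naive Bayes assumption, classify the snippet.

czech

slovak: 0.3 × (1−0.8) × 0.85 × 0.9 = 0.0459
czech: 0.7 × (1−0.1) × 0.65 × 0.35 = 0.143325
Highest score → czech.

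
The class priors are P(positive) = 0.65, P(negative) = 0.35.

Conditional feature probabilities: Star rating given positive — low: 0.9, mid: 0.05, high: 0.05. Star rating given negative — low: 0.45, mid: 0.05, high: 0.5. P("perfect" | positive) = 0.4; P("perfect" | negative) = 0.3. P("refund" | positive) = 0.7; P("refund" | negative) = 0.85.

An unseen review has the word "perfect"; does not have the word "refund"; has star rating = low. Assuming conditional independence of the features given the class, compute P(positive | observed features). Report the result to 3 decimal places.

0.908

positive: 0.65 × 0.9 × 0.4 × (1−0.7) = 0.0702
negative: 0.35 × 0.45 × 0.3 × (1−0.85) = 0.0070875
P(positive | x) = 0.0702 / 0.0772875 ≈ 0.908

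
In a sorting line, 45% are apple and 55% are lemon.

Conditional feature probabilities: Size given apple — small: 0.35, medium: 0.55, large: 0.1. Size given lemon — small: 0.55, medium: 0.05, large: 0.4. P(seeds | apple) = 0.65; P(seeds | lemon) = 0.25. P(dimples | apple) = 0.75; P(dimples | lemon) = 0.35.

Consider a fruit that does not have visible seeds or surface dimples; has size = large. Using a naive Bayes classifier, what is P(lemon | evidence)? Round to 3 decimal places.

apple: 0.45 × 0.1 × (1−0.65) × (1−0.75) = 0.0039375
lemon: 0.55 × 0.4 × (1−0.25) × (1−0.35) = 0.10725
P(lemon | x) = 0.10725 / 0.1111875 ≈ 0.965

0.965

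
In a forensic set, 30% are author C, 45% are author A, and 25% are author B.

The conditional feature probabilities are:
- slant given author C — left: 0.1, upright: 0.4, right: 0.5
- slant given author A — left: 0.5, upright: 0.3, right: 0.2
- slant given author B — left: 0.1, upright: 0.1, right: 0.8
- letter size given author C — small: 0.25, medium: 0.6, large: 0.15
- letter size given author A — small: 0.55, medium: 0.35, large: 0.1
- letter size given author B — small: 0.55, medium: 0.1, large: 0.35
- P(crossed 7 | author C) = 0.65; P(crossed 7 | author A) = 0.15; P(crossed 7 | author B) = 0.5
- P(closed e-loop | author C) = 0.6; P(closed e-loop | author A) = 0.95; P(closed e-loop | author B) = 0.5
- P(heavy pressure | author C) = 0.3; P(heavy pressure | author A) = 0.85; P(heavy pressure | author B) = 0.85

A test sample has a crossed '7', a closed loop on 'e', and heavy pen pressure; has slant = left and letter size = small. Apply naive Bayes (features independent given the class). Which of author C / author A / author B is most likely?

author C: 0.3 × 0.1 × 0.25 × 0.65 × 0.6 × 0.3 = 0.0008775
author A: 0.45 × 0.5 × 0.55 × 0.15 × 0.95 × 0.85 = 0.01498921875
author B: 0.25 × 0.1 × 0.55 × 0.5 × 0.5 × 0.85 = 0.002921875
Highest score → author A.

author A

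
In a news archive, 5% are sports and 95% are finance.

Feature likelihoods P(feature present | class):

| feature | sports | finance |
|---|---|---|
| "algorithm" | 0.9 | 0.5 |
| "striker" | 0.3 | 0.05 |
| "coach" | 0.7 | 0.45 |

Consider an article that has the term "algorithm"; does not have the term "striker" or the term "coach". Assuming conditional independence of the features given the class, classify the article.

finance

sports: 0.05 × 0.9 × (1−0.3) × (1−0.7) = 0.00945
finance: 0.95 × 0.5 × (1−0.05) × (1−0.45) = 0.2481875
Highest score → finance.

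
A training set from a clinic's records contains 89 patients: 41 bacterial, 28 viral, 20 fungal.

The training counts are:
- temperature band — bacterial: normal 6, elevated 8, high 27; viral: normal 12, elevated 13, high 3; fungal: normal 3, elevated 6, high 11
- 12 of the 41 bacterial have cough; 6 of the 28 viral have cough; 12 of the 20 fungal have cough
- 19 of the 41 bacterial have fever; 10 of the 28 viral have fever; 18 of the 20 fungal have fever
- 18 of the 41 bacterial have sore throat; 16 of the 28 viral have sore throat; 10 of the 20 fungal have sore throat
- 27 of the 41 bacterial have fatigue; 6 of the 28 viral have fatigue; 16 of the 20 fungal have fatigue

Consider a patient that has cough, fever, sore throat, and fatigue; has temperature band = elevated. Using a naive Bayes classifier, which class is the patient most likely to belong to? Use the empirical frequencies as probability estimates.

bacterial: (41/89) × (8/41) × (12/41) × (19/41) × (18/41) × (27/41) ≈ 0.00352481
viral: (28/89) × (13/28) × (6/28) × (10/28) × (16/28) × (6/28) ≈ 0.00136881
fungal: (20/89) × (6/20) × (12/20) × (18/20) × (10/20) × (16/20) ≈ 0.0145618
Highest score → fungal.

fungal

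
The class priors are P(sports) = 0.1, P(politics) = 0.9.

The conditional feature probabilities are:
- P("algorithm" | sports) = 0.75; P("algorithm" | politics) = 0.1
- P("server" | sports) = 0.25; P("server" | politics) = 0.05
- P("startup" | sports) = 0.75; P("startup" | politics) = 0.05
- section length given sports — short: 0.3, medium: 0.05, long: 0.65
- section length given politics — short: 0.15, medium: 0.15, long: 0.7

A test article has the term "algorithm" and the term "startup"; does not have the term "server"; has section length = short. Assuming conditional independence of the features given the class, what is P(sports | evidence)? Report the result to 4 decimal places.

sports: 0.1 × 0.75 × (1−0.25) × 0.75 × 0.3 = 0.01265625
politics: 0.9 × 0.1 × (1−0.05) × 0.05 × 0.15 = 0.00064125
P(sports | x) = 0.01265625 / 0.0132975 ≈ 0.9518

0.9518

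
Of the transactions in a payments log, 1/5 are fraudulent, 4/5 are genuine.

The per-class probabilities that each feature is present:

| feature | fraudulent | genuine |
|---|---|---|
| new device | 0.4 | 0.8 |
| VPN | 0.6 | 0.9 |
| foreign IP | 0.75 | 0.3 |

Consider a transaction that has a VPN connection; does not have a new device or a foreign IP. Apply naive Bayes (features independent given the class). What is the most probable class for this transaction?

fraudulent: 0.2 × (1−0.4) × 0.6 × (1−0.75) = 0.018
genuine: 0.8 × (1−0.8) × 0.9 × (1−0.3) = 0.1008
Highest score → genuine.

genuine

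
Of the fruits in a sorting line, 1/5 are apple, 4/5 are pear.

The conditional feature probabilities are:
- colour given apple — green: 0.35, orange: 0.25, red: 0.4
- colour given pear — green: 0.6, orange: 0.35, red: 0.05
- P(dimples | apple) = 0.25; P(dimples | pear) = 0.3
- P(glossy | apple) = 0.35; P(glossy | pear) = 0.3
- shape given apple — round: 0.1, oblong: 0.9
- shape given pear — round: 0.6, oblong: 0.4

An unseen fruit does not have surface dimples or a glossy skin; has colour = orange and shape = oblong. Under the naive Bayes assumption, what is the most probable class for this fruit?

apple: 0.2 × 0.25 × (1−0.25) × (1−0.35) × 0.9 = 0.0219375
pear: 0.8 × 0.35 × (1−0.3) × (1−0.3) × 0.4 = 0.05488
Highest score → pear.

pear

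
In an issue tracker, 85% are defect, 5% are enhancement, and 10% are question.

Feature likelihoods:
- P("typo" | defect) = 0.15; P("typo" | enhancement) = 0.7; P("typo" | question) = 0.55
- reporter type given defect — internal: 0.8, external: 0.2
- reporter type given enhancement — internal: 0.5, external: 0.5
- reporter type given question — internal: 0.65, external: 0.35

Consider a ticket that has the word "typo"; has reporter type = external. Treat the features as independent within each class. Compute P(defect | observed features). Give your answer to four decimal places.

0.4096

defect: 0.85 × 0.15 × 0.2 = 0.0255
enhancement: 0.05 × 0.7 × 0.5 = 0.0175
question: 0.1 × 0.55 × 0.35 = 0.01925
P(defect | x) = 0.0255 / 0.06225 ≈ 0.4096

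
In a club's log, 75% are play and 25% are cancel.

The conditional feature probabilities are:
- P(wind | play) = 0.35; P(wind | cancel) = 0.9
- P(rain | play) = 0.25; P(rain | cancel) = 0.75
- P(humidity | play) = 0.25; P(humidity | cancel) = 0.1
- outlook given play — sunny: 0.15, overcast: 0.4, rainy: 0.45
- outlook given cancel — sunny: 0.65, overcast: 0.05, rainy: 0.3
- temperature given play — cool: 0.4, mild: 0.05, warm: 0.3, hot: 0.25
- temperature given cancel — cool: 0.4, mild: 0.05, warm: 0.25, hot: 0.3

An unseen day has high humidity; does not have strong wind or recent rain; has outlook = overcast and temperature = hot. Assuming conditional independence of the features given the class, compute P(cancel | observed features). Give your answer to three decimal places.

play: 0.75 × (1−0.35) × (1−0.25) × 0.25 × 0.4 × 0.25 = 0.009140625
cancel: 0.25 × (1−0.9) × (1−0.75) × 0.1 × 0.05 × 0.3 = 0.000009375
P(cancel | x) = 0.000009375 / 0.00915 ≈ 0.001

0.001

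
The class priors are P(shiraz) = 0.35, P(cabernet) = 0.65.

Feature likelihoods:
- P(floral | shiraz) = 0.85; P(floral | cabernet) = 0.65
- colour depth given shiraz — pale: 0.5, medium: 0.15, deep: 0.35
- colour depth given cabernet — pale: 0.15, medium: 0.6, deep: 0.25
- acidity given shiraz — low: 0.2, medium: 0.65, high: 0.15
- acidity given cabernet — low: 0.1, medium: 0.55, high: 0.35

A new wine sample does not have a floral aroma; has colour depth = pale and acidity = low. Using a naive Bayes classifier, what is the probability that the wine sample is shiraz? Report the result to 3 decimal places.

0.606

shiraz: 0.35 × (1−0.85) × 0.5 × 0.2 = 0.00525
cabernet: 0.65 × (1−0.65) × 0.15 × 0.1 = 0.0034125
P(shiraz | x) = 0.00525 / 0.0086625 ≈ 0.606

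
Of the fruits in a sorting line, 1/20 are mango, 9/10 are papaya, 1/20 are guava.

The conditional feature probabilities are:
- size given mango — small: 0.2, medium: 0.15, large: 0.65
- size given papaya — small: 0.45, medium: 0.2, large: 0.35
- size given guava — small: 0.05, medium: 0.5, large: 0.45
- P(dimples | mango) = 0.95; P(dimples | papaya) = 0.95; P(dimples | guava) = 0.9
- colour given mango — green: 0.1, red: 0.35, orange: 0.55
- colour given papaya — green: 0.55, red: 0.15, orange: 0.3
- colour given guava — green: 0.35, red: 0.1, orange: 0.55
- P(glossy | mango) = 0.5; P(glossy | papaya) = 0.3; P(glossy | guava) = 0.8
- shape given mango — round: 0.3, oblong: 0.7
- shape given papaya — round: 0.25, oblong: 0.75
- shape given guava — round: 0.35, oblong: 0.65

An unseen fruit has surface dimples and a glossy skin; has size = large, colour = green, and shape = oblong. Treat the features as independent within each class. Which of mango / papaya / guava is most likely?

mango: 0.05 × 0.65 × 0.95 × 0.1 × 0.5 × 0.7 = 0.001080625
papaya: 0.9 × 0.35 × 0.95 × 0.55 × 0.3 × 0.75 = 0.0370321875
guava: 0.05 × 0.45 × 0.9 × 0.35 × 0.8 × 0.65 = 0.0036855
Highest score → papaya.

papaya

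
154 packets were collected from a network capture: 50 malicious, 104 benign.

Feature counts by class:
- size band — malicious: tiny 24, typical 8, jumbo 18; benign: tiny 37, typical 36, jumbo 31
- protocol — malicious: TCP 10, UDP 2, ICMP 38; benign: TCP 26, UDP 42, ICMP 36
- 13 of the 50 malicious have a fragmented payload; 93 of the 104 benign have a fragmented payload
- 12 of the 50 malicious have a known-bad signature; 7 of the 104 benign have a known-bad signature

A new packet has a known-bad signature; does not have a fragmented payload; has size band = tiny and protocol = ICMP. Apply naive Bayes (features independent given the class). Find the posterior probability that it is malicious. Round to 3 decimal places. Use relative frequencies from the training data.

0.973

malicious: (50/154) × (24/50) × (38/50) × (37/50) × (12/50) ≈ 0.0210352
benign: (104/154) × (37/104) × (36/104) × (11/104) × (7/104) ≈ 0.000592072
P(malicious | x) = 0.0210352 / 0.021627272 ≈ 0.973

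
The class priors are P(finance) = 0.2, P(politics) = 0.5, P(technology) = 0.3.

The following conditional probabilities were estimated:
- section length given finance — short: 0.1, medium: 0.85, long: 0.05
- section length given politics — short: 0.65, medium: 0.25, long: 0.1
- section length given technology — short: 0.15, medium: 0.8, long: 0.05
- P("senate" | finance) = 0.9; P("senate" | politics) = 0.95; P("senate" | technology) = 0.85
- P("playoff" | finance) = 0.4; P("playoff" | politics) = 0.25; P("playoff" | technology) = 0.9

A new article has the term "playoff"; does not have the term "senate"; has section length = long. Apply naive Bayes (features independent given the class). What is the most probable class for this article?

technology

finance: 0.2 × 0.05 × (1−0.9) × 0.4 = 0.0004
politics: 0.5 × 0.1 × (1−0.95) × 0.25 = 0.000625
technology: 0.3 × 0.05 × (1−0.85) × 0.9 = 0.002025
Highest score → technology.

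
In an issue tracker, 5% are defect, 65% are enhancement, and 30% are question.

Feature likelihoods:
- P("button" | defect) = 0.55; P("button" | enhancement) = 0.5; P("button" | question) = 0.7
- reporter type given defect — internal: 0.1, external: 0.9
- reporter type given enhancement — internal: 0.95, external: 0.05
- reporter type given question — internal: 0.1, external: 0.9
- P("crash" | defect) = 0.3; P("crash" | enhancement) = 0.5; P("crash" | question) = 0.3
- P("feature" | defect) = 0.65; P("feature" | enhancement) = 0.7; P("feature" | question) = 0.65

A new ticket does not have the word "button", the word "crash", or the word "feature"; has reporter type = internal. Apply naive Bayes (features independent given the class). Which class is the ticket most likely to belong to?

enhancement

defect: 0.05 × (1−0.55) × 0.1 × (1−0.3) × (1−0.65) = 0.00055125
enhancement: 0.65 × (1−0.5) × 0.95 × (1−0.5) × (1−0.7) = 0.0463125
question: 0.3 × (1−0.7) × 0.1 × (1−0.3) × (1−0.65) = 0.002205
Highest score → enhancement.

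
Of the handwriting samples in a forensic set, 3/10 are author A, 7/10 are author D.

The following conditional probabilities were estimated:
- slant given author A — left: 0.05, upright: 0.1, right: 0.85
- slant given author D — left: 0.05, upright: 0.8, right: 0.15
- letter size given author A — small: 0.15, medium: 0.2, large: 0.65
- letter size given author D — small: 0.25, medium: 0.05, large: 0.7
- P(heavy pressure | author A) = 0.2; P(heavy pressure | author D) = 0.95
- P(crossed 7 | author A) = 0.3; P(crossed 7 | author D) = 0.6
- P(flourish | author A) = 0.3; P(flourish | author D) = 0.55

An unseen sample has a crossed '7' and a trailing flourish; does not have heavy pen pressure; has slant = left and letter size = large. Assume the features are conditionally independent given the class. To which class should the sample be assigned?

author A

author A: 0.3 × 0.05 × 0.65 × (1−0.2) × 0.3 × 0.3 = 0.000702
author D: 0.7 × 0.05 × 0.7 × (1−0.95) × 0.6 × 0.55 = 0.00040425
Highest score → author A.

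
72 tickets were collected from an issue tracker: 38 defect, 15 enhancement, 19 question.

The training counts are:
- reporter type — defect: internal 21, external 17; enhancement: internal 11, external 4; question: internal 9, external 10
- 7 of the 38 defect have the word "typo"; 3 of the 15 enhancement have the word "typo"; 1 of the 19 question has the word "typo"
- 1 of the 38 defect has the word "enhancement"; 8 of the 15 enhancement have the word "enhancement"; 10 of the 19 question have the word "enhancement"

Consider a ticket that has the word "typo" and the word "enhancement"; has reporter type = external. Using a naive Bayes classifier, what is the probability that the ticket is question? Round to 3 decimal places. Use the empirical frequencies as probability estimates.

defect: (38/72) × (17/38) × (7/38) × (1/38) ≈ 0.00114458
enhancement: (15/72) × (4/15) × (3/15) × (8/15) ≈ 0.00592593
question: (19/72) × (10/19) × (1/19) × (10/19) ≈ 0.00384734
P(question | x) = 0.00384734 / 0.01091785 ≈ 0.352

0.352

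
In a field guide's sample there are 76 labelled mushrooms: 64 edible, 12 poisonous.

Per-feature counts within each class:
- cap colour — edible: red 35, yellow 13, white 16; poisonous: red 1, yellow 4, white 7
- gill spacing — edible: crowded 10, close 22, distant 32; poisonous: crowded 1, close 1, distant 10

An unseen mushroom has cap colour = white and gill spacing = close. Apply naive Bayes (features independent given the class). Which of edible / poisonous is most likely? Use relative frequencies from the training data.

edible

edible: (64/76) × (16/64) × (22/64) ≈ 0.0723684
poisonous: (12/76) × (7/12) × (1/12) ≈ 0.00767544
Highest score → edible.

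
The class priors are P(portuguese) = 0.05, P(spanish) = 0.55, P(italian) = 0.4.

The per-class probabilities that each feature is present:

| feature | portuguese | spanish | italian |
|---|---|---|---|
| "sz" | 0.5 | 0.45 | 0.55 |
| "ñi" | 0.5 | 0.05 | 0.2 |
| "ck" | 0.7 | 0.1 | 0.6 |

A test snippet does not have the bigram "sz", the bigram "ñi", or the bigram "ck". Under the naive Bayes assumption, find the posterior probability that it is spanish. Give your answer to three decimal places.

0.808

portuguese: 0.05 × (1−0.5) × (1−0.5) × (1−0.7) = 0.00375
spanish: 0.55 × (1−0.45) × (1−0.05) × (1−0.1) = 0.2586375
italian: 0.4 × (1−0.55) × (1−0.2) × (1−0.6) = 0.0576
P(spanish | x) = 0.2586375 / 0.3199875 ≈ 0.808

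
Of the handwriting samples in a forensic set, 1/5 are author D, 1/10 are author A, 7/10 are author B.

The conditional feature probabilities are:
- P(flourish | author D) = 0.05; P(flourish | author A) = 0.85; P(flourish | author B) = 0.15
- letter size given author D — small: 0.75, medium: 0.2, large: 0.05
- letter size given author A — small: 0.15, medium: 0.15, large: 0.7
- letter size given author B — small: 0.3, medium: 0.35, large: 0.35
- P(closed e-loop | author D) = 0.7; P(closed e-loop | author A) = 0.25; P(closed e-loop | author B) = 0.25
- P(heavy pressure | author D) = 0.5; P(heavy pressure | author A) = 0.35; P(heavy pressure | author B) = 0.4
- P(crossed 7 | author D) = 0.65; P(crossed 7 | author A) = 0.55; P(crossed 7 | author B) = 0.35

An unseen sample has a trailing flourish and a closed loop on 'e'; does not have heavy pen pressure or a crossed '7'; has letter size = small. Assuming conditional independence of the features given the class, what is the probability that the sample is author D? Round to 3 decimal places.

author D: 0.2 × 0.05 × 0.75 × 0.7 × (1−0.5) × (1−0.65) = 0.00091875
author A: 0.1 × 0.85 × 0.15 × 0.25 × (1−0.35) × (1−0.55) = 0.00093234375
author B: 0.7 × 0.15 × 0.3 × 0.25 × (1−0.4) × (1−0.35) = 0.00307125
P(author D | x) = 0.00091875 / 0.00492234375 ≈ 0.187

0.187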